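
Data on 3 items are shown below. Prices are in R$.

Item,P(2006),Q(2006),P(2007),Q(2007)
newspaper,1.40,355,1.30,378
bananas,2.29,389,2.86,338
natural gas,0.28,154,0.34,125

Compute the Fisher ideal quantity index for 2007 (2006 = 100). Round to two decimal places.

92.89

Laspeyres component (base-period weights):
ΣP(2006)Q(2007) = 1.40×378 + 2.29×338 + 0.28×125 = 529.2 + 774.02 + 35 = 1338.22
ΣP(2006)Q(2006) = 1.40×355 + 2.29×389 + 0.28×154 = 497 + 890.81 + 43.12 = 1430.93
L = 1338.22 / 1430.93 × 100 = 93.5210
Paasche component (current-period weights):
ΣP(2007)Q(2007) = 1.30×378 + 2.86×338 + 0.34×125 = 491.4 + 966.68 + 42.5 = 1500.58
ΣP(2007)Q(2006) = 1.30×355 + 2.86×389 + 0.34×154 = 461.5 + 1112.54 + 52.36 = 1626.4
P = 1500.58 / 1626.4 × 100 = 92.2639
Fisher = √(L × P) = √(93.5210 × 92.2639) = 92.8903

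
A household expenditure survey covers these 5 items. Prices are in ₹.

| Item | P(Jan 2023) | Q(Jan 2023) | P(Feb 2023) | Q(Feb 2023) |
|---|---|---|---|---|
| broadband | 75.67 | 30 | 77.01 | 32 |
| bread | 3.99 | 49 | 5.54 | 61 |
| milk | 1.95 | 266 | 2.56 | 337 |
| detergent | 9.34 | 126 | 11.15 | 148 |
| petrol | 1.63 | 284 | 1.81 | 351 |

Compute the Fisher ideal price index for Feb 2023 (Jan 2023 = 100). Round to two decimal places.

112.42

Laspeyres component (base-period weights):
ΣP(Feb 2023)Q(Jan 2023) = 77.01×30 + 5.54×49 + 2.56×266 + 11.15×126 + 1.81×284 = 2310.3 + 271.46 + 680.96 + 1404.9 + 514.04 = 5181.66
ΣP(Jan 2023)Q(Jan 2023) = 75.67×30 + 3.99×49 + 1.95×266 + 9.34×126 + 1.63×284 = 2270.1 + 195.51 + 518.7 + 1176.84 + 462.92 = 4624.07
L = 5181.66 / 4624.07 × 100 = 112.0584
Paasche component (current-period weights):
ΣP(Feb 2023)Q(Feb 2023) = 77.01×32 + 5.54×61 + 2.56×337 + 11.15×148 + 1.81×351 = 2464.32 + 337.94 + 862.72 + 1650.2 + 635.31 = 5950.49
ΣP(Jan 2023)Q(Feb 2023) = 75.67×32 + 3.99×61 + 1.95×337 + 9.34×148 + 1.63×351 = 2421.44 + 243.39 + 657.15 + 1382.32 + 572.13 = 5276.43
P = 5950.49 / 5276.43 × 100 = 112.7749
Fisher = √(L × P) = √(112.0584 × 112.7749) = 112.4161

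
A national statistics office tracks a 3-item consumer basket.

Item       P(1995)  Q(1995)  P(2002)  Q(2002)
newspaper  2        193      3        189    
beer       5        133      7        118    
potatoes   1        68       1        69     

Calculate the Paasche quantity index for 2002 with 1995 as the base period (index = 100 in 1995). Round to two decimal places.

Paasche quantity index uses current-period prices as weights.
ΣP(2002)·Q(2002) = 3×189 + 7×118 + 1×69 = 567 + 826 + 69 = 1462
ΣP(2002)·Q(1995) = 3×193 + 7×133 + 1×68 = 579 + 931 + 68 = 1578
Index = 1462 / 1578 × 100 = 92.6489

92.65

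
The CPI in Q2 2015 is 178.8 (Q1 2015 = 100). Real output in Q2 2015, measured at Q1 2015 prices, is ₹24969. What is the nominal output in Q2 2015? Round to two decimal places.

44644.57

Nominal = Real × (Index/100) = 24969 × (178.8/100)
        = 24969 × 1.788 = 44644.5720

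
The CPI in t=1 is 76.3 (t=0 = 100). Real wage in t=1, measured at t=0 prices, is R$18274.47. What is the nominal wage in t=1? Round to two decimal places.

Nominal = Real × (Index/100) = 18274.47 × (76.3/100)
        = 18274.47 × 0.763 = 13943.4206

13943.42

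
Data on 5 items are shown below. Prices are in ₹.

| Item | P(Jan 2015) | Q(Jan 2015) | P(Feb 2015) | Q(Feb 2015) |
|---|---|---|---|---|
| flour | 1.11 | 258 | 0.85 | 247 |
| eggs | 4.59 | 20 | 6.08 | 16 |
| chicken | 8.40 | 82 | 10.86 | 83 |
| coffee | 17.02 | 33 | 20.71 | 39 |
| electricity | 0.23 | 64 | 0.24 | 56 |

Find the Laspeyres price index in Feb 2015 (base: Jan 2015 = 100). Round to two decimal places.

Laspeyres price index uses base-period quantities as weights.
ΣP(Feb 2015)·Q(Jan 2015) = 0.85×258 + 6.08×20 + 10.86×82 + 20.71×33 + 0.24×64 = 219.3 + 121.6 + 890.52 + 683.43 + 15.36 = 1930.21
ΣP(Jan 2015)·Q(Jan 2015) = 1.11×258 + 4.59×20 + 8.40×82 + 17.02×33 + 0.23×64 = 286.38 + 91.8 + 688.8 + 561.66 + 14.72 = 1643.36
Index = 1930.21 / 1643.36 × 100 = 117.4551

117.46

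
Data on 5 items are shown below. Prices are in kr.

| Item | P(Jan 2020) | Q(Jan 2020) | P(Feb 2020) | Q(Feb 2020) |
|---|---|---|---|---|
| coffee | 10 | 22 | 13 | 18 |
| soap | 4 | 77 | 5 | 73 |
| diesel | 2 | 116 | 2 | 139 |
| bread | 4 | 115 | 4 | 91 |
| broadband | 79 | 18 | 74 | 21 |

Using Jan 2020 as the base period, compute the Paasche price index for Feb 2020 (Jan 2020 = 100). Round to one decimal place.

Paasche price index uses current-period quantities as weights.
ΣP(Feb 2020)·Q(Feb 2020) = 13×18 + 5×73 + 2×139 + 4×91 + 74×21 = 234 + 365 + 278 + 364 + 1554 = 2795
ΣP(Jan 2020)·Q(Feb 2020) = 10×18 + 4×73 + 2×139 + 4×91 + 79×21 = 180 + 292 + 278 + 364 + 1659 = 2773
Index = 2795 / 2773 × 100 = 100.7934

100.8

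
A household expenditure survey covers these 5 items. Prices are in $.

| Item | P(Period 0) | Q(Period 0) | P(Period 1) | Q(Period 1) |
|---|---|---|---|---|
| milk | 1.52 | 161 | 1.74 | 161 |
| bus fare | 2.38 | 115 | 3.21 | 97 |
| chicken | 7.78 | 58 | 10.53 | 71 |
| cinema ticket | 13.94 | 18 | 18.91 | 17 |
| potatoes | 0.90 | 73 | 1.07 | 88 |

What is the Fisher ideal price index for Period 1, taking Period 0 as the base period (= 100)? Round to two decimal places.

130.52

Laspeyres component (base-period weights):
ΣP(Period 1)Q(Period 0) = 1.74×161 + 3.21×115 + 10.53×58 + 18.91×18 + 1.07×73 = 280.14 + 369.15 + 610.74 + 340.38 + 78.11 = 1678.52
ΣP(Period 0)Q(Period 0) = 1.52×161 + 2.38×115 + 7.78×58 + 13.94×18 + 0.90×73 = 244.72 + 273.7 + 451.24 + 250.92 + 65.7 = 1286.28
L = 1678.52 / 1286.28 × 100 = 130.4941
Paasche component (current-period weights):
ΣP(Period 1)Q(Period 1) = 1.74×161 + 3.21×97 + 10.53×71 + 18.91×17 + 1.07×88 = 280.14 + 311.37 + 747.63 + 321.47 + 94.16 = 1754.77
ΣP(Period 0)Q(Period 1) = 1.52×161 + 2.38×97 + 7.78×71 + 13.94×17 + 0.90×88 = 244.72 + 230.86 + 552.38 + 236.98 + 79.2 = 1344.14
P = 1754.77 / 1344.14 × 100 = 130.5496
Fisher = √(L × P) = √(130.4941 × 130.5496) = 130.5219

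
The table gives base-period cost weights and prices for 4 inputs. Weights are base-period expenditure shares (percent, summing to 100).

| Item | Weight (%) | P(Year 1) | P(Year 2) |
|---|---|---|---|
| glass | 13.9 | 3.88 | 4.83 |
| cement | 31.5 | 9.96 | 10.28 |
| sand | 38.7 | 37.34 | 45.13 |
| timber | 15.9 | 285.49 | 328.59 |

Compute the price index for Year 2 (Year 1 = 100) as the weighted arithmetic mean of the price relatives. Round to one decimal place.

glass: 13.9 × (4.83/3.88) = 13.9 × 1.244845 = 17.3034
cement: 31.5 × (10.28/9.96) = 31.5 × 1.032129 = 32.5120
sand: 38.7 × (45.13/37.34) = 38.7 × 1.208623 = 46.7737
timber: 15.9 × (328.59/285.49) = 15.9 × 1.150969 = 18.3004
Index = Σ wᵢ·(p₁ᵢ/p₀ᵢ) = 17.3034 + 32.5120 + 46.7737 + 18.3004 = 114.8895

114.9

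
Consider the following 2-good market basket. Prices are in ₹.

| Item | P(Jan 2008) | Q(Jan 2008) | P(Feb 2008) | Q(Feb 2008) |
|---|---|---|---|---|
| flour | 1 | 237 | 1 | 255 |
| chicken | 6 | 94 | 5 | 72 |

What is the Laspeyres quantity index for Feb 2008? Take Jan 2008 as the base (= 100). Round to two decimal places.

85.77

Laspeyres quantity index uses base-period prices as weights.
ΣP(Jan 2008)·Q(Feb 2008) = 1×255 + 6×72 = 255 + 432 = 687
ΣP(Jan 2008)·Q(Jan 2008) = 1×237 + 6×94 = 237 + 564 = 801
Index = 687 / 801 × 100 = 85.7678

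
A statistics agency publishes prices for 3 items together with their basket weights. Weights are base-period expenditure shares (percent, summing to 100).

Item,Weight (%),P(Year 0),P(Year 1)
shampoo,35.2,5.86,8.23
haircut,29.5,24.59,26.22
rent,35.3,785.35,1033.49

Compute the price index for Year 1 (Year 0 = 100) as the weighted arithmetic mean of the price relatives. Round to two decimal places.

shampoo: 35.2 × (8.23/5.86) = 35.2 × 1.404437 = 49.4362
haircut: 29.5 × (26.22/24.59) = 29.5 × 1.066287 = 31.4555
rent: 35.3 × (1033.49/785.35) = 35.3 × 1.315961 = 46.4534
Index = Σ wᵢ·(p₁ᵢ/p₀ᵢ) = 49.4362 + 31.4555 + 46.4534 = 127.3451

127.35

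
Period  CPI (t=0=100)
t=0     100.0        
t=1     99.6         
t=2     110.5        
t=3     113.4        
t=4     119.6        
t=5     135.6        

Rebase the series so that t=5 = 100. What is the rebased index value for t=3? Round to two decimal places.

83.63

Rebased(t=3) = 113.4 / 135.6 × 100 = 83.6283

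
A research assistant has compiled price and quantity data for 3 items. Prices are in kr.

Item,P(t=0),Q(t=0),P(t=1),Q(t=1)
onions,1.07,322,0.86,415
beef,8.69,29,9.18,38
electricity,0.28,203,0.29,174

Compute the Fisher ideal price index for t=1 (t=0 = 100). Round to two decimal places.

92.01

Laspeyres component (base-period weights):
ΣP(t=1)Q(t=0) = 0.86×322 + 9.18×29 + 0.29×203 = 276.92 + 266.22 + 58.87 = 602.01
ΣP(t=0)Q(t=0) = 1.07×322 + 8.69×29 + 0.28×203 = 344.54 + 252.01 + 56.84 = 653.39
L = 602.01 / 653.39 × 100 = 92.1364
Paasche component (current-period weights):
ΣP(t=1)Q(t=1) = 0.86×415 + 9.18×38 + 0.29×174 = 356.9 + 348.84 + 50.46 = 756.2
ΣP(t=0)Q(t=1) = 1.07×415 + 8.69×38 + 0.28×174 = 444.05 + 330.22 + 48.72 = 822.99
P = 756.2 / 822.99 × 100 = 91.8845
Fisher = √(L × P) = √(92.1364 × 91.8845) = 92.0103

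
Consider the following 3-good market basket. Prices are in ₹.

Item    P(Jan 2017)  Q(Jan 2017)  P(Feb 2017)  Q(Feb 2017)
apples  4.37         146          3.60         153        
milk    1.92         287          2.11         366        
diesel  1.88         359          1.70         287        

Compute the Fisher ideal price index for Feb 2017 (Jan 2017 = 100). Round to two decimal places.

94.10

Laspeyres component (base-period weights):
ΣP(Feb 2017)Q(Jan 2017) = 3.60×146 + 2.11×287 + 1.70×359 = 525.6 + 605.57 + 610.3 = 1741.47
ΣP(Jan 2017)Q(Jan 2017) = 4.37×146 + 1.92×287 + 1.88×359 = 638.02 + 551.04 + 674.92 = 1863.98
L = 1741.47 / 1863.98 × 100 = 93.4275
Paasche component (current-period weights):
ΣP(Feb 2017)Q(Feb 2017) = 3.60×153 + 2.11×366 + 1.70×287 = 550.8 + 772.26 + 487.9 = 1810.96
ΣP(Jan 2017)Q(Feb 2017) = 4.37×153 + 1.92×366 + 1.88×287 = 668.61 + 702.72 + 539.56 = 1910.89
P = 1810.96 / 1910.89 × 100 = 94.7705
Fisher = √(L × P) = √(93.4275 × 94.7705) = 94.0966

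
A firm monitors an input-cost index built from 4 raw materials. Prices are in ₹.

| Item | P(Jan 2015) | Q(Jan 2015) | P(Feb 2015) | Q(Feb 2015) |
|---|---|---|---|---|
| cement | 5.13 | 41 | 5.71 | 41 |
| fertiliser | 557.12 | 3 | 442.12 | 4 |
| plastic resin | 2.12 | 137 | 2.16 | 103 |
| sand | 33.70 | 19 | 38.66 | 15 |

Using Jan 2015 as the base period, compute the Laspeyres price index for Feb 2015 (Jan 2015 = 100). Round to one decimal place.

92.1

Laspeyres price index uses base-period quantities as weights.
ΣP(Feb 2015)·Q(Jan 2015) = 5.71×41 + 442.12×3 + 2.16×137 + 38.66×19 = 234.11 + 1326.36 + 295.92 + 734.54 = 2590.93
ΣP(Jan 2015)·Q(Jan 2015) = 5.13×41 + 557.12×3 + 2.12×137 + 33.70×19 = 210.33 + 1671.36 + 290.44 + 640.3 = 2812.43
Index = 2590.93 / 2812.43 × 100 = 92.1242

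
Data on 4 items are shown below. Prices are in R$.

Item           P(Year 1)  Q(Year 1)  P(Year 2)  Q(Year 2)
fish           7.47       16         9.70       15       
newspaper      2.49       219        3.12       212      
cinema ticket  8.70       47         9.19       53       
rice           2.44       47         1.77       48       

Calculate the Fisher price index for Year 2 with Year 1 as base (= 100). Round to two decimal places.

Laspeyres component (base-period weights):
ΣP(Year 2)Q(Year 1) = 9.70×16 + 3.12×219 + 9.19×47 + 1.77×47 = 155.2 + 683.28 + 431.93 + 83.19 = 1353.6
ΣP(Year 1)Q(Year 1) = 7.47×16 + 2.49×219 + 8.70×47 + 2.44×47 = 119.52 + 545.31 + 408.9 + 114.68 = 1188.41
L = 1353.6 / 1188.41 × 100 = 113.9001
Paasche component (current-period weights):
ΣP(Year 2)Q(Year 2) = 9.70×15 + 3.12×212 + 9.19×53 + 1.77×48 = 145.5 + 661.44 + 487.07 + 84.96 = 1378.97
ΣP(Year 1)Q(Year 2) = 7.47×15 + 2.49×212 + 8.70×53 + 2.44×48 = 112.05 + 527.88 + 461.1 + 117.12 = 1218.15
P = 1378.97 / 1218.15 × 100 = 113.2020
Fisher = √(L × P) = √(113.9001 × 113.2020) = 113.5505

113.55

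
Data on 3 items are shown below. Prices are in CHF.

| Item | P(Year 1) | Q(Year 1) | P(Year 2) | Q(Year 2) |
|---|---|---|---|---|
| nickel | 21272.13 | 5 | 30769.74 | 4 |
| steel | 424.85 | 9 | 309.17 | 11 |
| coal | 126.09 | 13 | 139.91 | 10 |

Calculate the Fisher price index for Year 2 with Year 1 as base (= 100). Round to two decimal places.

141.09

Laspeyres component (base-period weights):
ΣP(Year 2)Q(Year 1) = 30769.74×5 + 309.17×9 + 139.91×13 = 153848.7 + 2782.53 + 1818.83 = 158450.06
ΣP(Year 1)Q(Year 1) = 21272.13×5 + 424.85×9 + 126.09×13 = 106360.65 + 3823.65 + 1639.17 = 111823.47
L = 158450.06 / 111823.47 × 100 = 141.6966
Paasche component (current-period weights):
ΣP(Year 2)Q(Year 2) = 30769.74×4 + 309.17×11 + 139.91×10 = 123078.96 + 3400.87 + 1399.1 = 127878.93
ΣP(Year 1)Q(Year 2) = 21272.13×4 + 424.85×11 + 126.09×10 = 85088.52 + 4673.35 + 1260.9 = 91022.77
P = 127878.93 / 91022.77 × 100 = 140.4911
Fisher = √(L × P) = √(141.6966 × 140.4911) = 141.0926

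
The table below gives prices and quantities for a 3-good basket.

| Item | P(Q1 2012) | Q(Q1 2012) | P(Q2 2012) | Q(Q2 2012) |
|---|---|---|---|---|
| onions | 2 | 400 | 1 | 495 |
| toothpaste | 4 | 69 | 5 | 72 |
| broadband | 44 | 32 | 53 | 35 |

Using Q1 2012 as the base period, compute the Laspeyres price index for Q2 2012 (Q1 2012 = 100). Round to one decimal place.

Laspeyres price index uses base-period quantities as weights.
ΣP(Q2 2012)·Q(Q1 2012) = 1×400 + 5×69 + 53×32 = 400 + 345 + 1696 = 2441
ΣP(Q1 2012)·Q(Q1 2012) = 2×400 + 4×69 + 44×32 = 800 + 276 + 1408 = 2484
Index = 2441 / 2484 × 100 = 98.2689

98.3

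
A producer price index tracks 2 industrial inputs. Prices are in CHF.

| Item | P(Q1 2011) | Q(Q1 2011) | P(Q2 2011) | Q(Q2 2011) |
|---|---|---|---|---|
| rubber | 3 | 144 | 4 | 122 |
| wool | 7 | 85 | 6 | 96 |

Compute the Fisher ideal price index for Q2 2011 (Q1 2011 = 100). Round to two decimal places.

104.11

Laspeyres component (base-period weights):
ΣP(Q2 2011)Q(Q1 2011) = 4×144 + 6×85 = 576 + 510 = 1086
ΣP(Q1 2011)Q(Q1 2011) = 3×144 + 7×85 = 432 + 595 = 1027
L = 1086 / 1027 × 100 = 105.7449
Paasche component (current-period weights):
ΣP(Q2 2011)Q(Q2 2011) = 4×122 + 6×96 = 488 + 576 = 1064
ΣP(Q1 2011)Q(Q2 2011) = 3×122 + 7×96 = 366 + 672 = 1038
P = 1064 / 1038 × 100 = 102.5048
Fisher = √(L × P) = √(105.7449 × 102.5048) = 104.1122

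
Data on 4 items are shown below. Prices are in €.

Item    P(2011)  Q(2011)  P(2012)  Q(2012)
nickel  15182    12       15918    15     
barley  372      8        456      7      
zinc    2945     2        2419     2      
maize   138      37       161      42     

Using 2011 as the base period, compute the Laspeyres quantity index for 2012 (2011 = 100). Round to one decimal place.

123.4

Laspeyres quantity index uses base-period prices as weights.
ΣP(2011)·Q(2012) = 15182×15 + 372×7 + 2945×2 + 138×42 = 227730 + 2604 + 5890 + 5796 = 242020
ΣP(2011)·Q(2011) = 15182×12 + 372×8 + 2945×2 + 138×37 = 182184 + 2976 + 5890 + 5106 = 196156
Index = 242020 / 196156 × 100 = 123.3814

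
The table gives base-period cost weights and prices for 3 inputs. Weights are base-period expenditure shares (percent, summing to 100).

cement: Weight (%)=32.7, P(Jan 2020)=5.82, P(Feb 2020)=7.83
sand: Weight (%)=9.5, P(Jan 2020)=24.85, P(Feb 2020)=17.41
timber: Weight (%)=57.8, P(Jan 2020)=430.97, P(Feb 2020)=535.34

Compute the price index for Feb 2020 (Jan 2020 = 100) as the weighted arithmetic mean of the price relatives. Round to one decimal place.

cement: 32.7 × (7.83/5.82) = 32.7 × 1.345361 = 43.9933
sand: 9.5 × (17.41/24.85) = 9.5 × 0.700604 = 6.6557
timber: 57.8 × (535.34/430.97) = 57.8 × 1.242175 = 71.7977
Index = Σ wᵢ·(p₁ᵢ/p₀ᵢ) = 43.9933 + 6.6557 + 71.7977 = 122.4467

122.4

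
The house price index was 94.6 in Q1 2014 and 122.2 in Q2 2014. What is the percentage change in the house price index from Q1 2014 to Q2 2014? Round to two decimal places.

29.18%

Change = (122.2 − 94.6) / 94.6 × 100
       = 27.6 / 94.6 × 100 = 29.1755%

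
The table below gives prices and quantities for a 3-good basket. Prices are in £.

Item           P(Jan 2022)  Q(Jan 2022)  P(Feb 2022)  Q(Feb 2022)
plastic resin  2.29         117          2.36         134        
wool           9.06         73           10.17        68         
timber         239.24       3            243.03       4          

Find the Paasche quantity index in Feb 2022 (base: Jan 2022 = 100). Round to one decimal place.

113.3

Paasche quantity index uses current-period prices as weights.
ΣP(Feb 2022)·Q(Feb 2022) = 2.36×134 + 10.17×68 + 243.03×4 = 316.24 + 691.56 + 972.12 = 1979.92
ΣP(Feb 2022)·Q(Jan 2022) = 2.36×117 + 10.17×73 + 243.03×3 = 276.12 + 742.41 + 729.09 = 1747.62
Index = 1979.92 / 1747.62 × 100 = 113.2924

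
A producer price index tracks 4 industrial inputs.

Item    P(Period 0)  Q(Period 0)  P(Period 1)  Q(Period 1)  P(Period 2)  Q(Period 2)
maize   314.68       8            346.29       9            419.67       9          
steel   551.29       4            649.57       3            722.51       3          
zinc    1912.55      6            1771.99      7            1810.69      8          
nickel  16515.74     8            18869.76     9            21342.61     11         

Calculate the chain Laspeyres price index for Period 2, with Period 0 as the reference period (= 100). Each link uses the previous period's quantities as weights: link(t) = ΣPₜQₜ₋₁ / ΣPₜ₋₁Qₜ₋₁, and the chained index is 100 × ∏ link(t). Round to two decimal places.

126.63

Link Period 0→Period 1:
ΣP(Period 1)Q(Period 0) = 346.29×8 + 649.57×4 + 1771.99×6 + 18869.76×8 = 2770.32 + 2598.28 + 10631.94 + 150958.08 = 166958.62
ΣP(Period 0)Q(Period 0) = 314.68×8 + 551.29×4 + 1912.55×6 + 16515.74×8 = 2517.44 + 2205.16 + 11475.3 + 132125.92 = 148323.82
link = 166958.62/148323.82 = 1.125636
Link Period 1→Period 2:
ΣP(Period 2)Q(Period 1) = 419.67×9 + 722.51×3 + 1810.69×7 + 21342.61×9 = 3777.03 + 2167.53 + 12674.83 + 192083.49 = 210702.88
ΣP(Period 1)Q(Period 1) = 346.29×9 + 649.57×3 + 1771.99×7 + 18869.76×9 = 3116.61 + 1948.71 + 12403.93 + 169827.84 = 187297.09
link = 210702.88/187297.09 = 1.124966
Chained index = 100 × 1.125636 × 1.124966 = 126.6302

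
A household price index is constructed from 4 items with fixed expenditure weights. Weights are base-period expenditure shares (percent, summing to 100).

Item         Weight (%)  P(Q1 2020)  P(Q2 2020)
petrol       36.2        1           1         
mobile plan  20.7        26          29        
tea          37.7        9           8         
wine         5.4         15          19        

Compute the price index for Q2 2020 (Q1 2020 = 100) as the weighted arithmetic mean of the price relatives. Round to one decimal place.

petrol: 36.2 × (1/1) = 36.2 × 1.000000 = 36.2000
mobile plan: 20.7 × (29/26) = 20.7 × 1.115385 = 23.0885
tea: 37.7 × (8/9) = 37.7 × 0.888889 = 33.5111
wine: 5.4 × (19/15) = 5.4 × 1.266667 = 6.8400
Index = Σ wᵢ·(p₁ᵢ/p₀ᵢ) = 36.2000 + 23.0885 + 33.5111 + 6.8400 = 99.6396

99.6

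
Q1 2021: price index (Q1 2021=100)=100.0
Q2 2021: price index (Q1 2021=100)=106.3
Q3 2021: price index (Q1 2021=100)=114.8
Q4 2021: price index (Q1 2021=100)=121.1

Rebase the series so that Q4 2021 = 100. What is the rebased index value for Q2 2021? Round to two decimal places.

87.78

Rebased(Q2 2021) = 106.3 / 121.1 × 100 = 87.7787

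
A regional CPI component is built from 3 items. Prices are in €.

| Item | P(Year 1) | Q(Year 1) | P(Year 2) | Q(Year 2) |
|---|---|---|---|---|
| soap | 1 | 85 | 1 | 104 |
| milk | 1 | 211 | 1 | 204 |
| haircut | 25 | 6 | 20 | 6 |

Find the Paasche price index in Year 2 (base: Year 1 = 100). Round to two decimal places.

93.45

Paasche price index uses current-period quantities as weights.
ΣP(Year 2)·Q(Year 2) = 1×104 + 1×204 + 20×6 = 104 + 204 + 120 = 428
ΣP(Year 1)·Q(Year 2) = 1×104 + 1×204 + 25×6 = 104 + 204 + 150 = 458
Index = 428 / 458 × 100 = 93.4498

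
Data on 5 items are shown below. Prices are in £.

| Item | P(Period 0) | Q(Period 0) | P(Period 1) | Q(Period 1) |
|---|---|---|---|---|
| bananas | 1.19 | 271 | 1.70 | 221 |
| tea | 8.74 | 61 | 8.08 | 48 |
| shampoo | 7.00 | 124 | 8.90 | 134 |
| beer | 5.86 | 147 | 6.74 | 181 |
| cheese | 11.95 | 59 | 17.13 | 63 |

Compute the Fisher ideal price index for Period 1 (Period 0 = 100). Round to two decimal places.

123.64

Laspeyres component (base-period weights):
ΣP(Period 1)Q(Period 0) = 1.70×271 + 8.08×61 + 8.90×124 + 6.74×147 + 17.13×59 = 460.7 + 492.88 + 1103.6 + 990.78 + 1010.67 = 4058.63
ΣP(Period 0)Q(Period 0) = 1.19×271 + 8.74×61 + 7.00×124 + 5.86×147 + 11.95×59 = 322.49 + 533.14 + 868 + 861.42 + 705.05 = 3290.1
L = 4058.63 / 3290.1 × 100 = 123.3589
Paasche component (current-period weights):
ΣP(Period 1)Q(Period 1) = 1.70×221 + 8.08×48 + 8.90×134 + 6.74×181 + 17.13×63 = 375.7 + 387.84 + 1192.6 + 1219.94 + 1079.19 = 4255.27
ΣP(Period 0)Q(Period 1) = 1.19×221 + 8.74×48 + 7.00×134 + 5.86×181 + 11.95×63 = 262.99 + 419.52 + 938 + 1060.66 + 752.85 = 3434.02
P = 4255.27 / 3434.02 × 100 = 123.9151
Fisher = √(L × P) = √(123.3589 × 123.9151) = 123.6367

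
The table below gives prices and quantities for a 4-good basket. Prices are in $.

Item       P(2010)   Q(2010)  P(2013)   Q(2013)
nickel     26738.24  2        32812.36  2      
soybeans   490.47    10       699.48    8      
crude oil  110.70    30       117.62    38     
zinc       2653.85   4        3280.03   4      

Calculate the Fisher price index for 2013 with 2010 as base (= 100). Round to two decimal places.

123.20

Laspeyres component (base-period weights):
ΣP(2013)Q(2010) = 32812.36×2 + 699.48×10 + 117.62×30 + 3280.03×4 = 65624.72 + 6994.8 + 3528.6 + 13120.12 = 89268.24
ΣP(2010)Q(2010) = 26738.24×2 + 490.47×10 + 110.70×30 + 2653.85×4 = 53476.48 + 4904.7 + 3321 + 10615.4 = 72317.58
L = 89268.24 / 72317.58 × 100 = 123.4392
Paasche component (current-period weights):
ΣP(2013)Q(2013) = 32812.36×2 + 699.48×8 + 117.62×38 + 3280.03×4 = 65624.72 + 5595.84 + 4469.56 + 13120.12 = 88810.24
ΣP(2010)Q(2013) = 26738.24×2 + 490.47×8 + 110.70×38 + 2653.85×4 = 53476.48 + 3923.76 + 4206.6 + 10615.4 = 72222.24
P = 88810.24 / 72222.24 × 100 = 122.9680
Fisher = √(L × P) = √(123.4392 × 122.9680) = 123.2034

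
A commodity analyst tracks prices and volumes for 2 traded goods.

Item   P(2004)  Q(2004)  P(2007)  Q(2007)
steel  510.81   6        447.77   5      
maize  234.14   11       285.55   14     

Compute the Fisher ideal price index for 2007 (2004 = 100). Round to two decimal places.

105.11

Laspeyres component (base-period weights):
ΣP(2007)Q(2004) = 447.77×6 + 285.55×11 = 2686.62 + 3141.05 = 5827.67
ΣP(2004)Q(2004) = 510.81×6 + 234.14×11 = 3064.86 + 2575.54 = 5640.4
L = 5827.67 / 5640.4 × 100 = 103.3202
Paasche component (current-period weights):
ΣP(2007)Q(2007) = 447.77×5 + 285.55×14 = 2238.85 + 3997.7 = 6236.55
ΣP(2004)Q(2007) = 510.81×5 + 234.14×14 = 2554.05 + 3277.96 = 5832.01
P = 6236.55 / 5832.01 × 100 = 106.9365
Fisher = √(L × P) = √(103.3202 × 106.9365) = 105.1128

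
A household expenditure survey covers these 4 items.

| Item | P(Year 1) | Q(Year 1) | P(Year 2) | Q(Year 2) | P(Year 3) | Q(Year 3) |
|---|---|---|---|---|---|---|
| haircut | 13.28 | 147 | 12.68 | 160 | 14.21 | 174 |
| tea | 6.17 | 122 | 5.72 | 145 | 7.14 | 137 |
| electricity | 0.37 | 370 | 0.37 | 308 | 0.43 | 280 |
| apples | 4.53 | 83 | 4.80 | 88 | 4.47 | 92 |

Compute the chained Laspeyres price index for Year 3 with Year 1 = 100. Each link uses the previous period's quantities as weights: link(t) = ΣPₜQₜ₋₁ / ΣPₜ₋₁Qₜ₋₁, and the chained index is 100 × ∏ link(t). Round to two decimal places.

Link Year 1→Year 2:
ΣP(Year 2)Q(Year 1) = 12.68×147 + 5.72×122 + 0.37×370 + 4.80×83 = 1863.96 + 697.84 + 136.9 + 398.4 = 3097.1
ΣP(Year 1)Q(Year 1) = 13.28×147 + 6.17×122 + 0.37×370 + 4.53×83 = 1952.16 + 752.74 + 136.9 + 375.99 = 3217.79
link = 3097.1/3217.79 = 0.962493
Link Year 2→Year 3:
ΣP(Year 3)Q(Year 2) = 14.21×160 + 7.14×145 + 0.43×308 + 4.47×88 = 2273.6 + 1035.3 + 132.44 + 393.36 = 3834.7
ΣP(Year 2)Q(Year 2) = 12.68×160 + 5.72×145 + 0.37×308 + 4.80×88 = 2028.8 + 829.4 + 113.96 + 422.4 = 3394.56
link = 3834.7/3394.56 = 1.129660
Chained index = 100 × 0.962493 × 1.129660 = 108.7290

108.73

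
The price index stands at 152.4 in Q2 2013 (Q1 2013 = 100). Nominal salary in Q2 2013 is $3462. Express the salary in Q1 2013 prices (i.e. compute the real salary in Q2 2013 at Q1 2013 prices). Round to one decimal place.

Real = Nominal ÷ (Index/100) = 3462 ÷ (152.4/100)
     = 3462 ÷ 1.524 = 2271.6535

2271.7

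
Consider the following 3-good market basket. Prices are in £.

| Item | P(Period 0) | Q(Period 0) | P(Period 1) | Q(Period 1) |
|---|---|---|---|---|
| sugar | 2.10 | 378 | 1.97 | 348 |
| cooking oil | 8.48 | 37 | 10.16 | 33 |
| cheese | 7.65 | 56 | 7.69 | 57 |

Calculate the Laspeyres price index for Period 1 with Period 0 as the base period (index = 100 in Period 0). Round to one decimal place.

101.0

Laspeyres price index uses base-period quantities as weights.
ΣP(Period 1)·Q(Period 0) = 1.97×378 + 10.16×37 + 7.69×56 = 744.66 + 375.92 + 430.64 = 1551.22
ΣP(Period 0)·Q(Period 0) = 2.10×378 + 8.48×37 + 7.65×56 = 793.8 + 313.76 + 428.4 = 1535.96
Index = 1551.22 / 1535.96 × 100 = 100.9935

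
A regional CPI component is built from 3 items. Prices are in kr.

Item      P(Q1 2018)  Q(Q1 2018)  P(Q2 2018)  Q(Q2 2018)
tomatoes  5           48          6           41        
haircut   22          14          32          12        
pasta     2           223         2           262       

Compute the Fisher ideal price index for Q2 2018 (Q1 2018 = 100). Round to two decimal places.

Laspeyres component (base-period weights):
ΣP(Q2 2018)Q(Q1 2018) = 6×48 + 32×14 + 2×223 = 288 + 448 + 446 = 1182
ΣP(Q1 2018)Q(Q1 2018) = 5×48 + 22×14 + 2×223 = 240 + 308 + 446 = 994
L = 1182 / 994 × 100 = 118.9135
Paasche component (current-period weights):
ΣP(Q2 2018)Q(Q2 2018) = 6×41 + 32×12 + 2×262 = 246 + 384 + 524 = 1154
ΣP(Q1 2018)Q(Q2 2018) = 5×41 + 22×12 + 2×262 = 205 + 264 + 524 = 993
P = 1154 / 993 × 100 = 116.2135
Fisher = √(L × P) = √(118.9135 × 116.2135) = 117.5557

117.56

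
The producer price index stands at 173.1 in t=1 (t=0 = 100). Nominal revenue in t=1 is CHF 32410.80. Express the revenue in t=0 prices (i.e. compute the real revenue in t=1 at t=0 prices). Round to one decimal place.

Real = Nominal ÷ (Index/100) = 32410.80 ÷ (173.1/100)
     = 32410.80 ÷ 1.731 = 18723.7435

18723.7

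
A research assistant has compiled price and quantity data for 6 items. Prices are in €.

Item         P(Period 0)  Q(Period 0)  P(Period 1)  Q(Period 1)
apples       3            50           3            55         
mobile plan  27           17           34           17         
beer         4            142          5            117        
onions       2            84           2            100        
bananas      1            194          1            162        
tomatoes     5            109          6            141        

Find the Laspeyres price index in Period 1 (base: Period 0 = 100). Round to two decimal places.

Laspeyres price index uses base-period quantities as weights.
ΣP(Period 1)·Q(Period 0) = 3×50 + 34×17 + 5×142 + 2×84 + 1×194 + 6×109 = 150 + 578 + 710 + 168 + 194 + 654 = 2454
ΣP(Period 0)·Q(Period 0) = 3×50 + 27×17 + 4×142 + 2×84 + 1×194 + 5×109 = 150 + 459 + 568 + 168 + 194 + 545 = 2084
Index = 2454 / 2084 × 100 = 117.7543

117.75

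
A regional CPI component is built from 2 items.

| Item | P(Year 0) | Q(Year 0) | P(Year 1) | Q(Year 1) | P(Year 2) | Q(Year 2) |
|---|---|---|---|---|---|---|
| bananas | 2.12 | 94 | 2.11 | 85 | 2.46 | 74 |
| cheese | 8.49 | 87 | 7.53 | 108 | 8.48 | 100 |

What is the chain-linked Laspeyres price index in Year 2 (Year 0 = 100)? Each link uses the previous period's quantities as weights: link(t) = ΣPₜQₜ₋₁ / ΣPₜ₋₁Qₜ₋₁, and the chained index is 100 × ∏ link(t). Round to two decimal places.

Link Year 0→Year 1:
ΣP(Year 1)Q(Year 0) = 2.11×94 + 7.53×87 = 198.34 + 655.11 = 853.45
ΣP(Year 0)Q(Year 0) = 2.12×94 + 8.49×87 = 199.28 + 738.63 = 937.91
link = 853.45/937.91 = 0.909949
Link Year 1→Year 2:
ΣP(Year 2)Q(Year 1) = 2.46×85 + 8.48×108 = 209.1 + 915.84 = 1124.94
ΣP(Year 1)Q(Year 1) = 2.11×85 + 7.53×108 = 179.35 + 813.24 = 992.59
link = 1124.94/992.59 = 1.133338
Chained index = 100 × 0.909949 × 1.133338 = 103.1279

103.13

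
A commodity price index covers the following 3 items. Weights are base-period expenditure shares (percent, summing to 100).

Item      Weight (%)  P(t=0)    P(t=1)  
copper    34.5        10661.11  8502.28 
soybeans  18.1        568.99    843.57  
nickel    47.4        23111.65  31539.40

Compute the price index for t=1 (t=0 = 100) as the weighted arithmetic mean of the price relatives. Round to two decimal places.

119.03

copper: 34.5 × (8502.28/10661.11) = 34.5 × 0.797504 = 27.5139
soybeans: 18.1 × (843.57/568.99) = 18.1 × 1.482574 = 26.8346
nickel: 47.4 × (31539.40/23111.65) = 47.4 × 1.364654 = 64.6846
Index = Σ wᵢ·(p₁ᵢ/p₀ᵢ) = 27.5139 + 26.8346 + 64.6846 = 119.0331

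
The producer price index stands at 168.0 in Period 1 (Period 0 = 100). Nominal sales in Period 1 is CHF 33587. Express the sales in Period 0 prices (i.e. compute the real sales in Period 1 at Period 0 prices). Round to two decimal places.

Real = Nominal ÷ (Index/100) = 33587 ÷ (168.0/100)
     = 33587 ÷ 1.680 = 19992.2619

19992.26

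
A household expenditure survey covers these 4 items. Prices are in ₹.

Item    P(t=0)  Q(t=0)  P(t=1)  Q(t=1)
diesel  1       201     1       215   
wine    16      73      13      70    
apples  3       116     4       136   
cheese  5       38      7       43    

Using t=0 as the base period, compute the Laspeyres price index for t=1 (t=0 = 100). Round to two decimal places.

98.58

Laspeyres price index uses base-period quantities as weights.
ΣP(t=1)·Q(t=0) = 1×201 + 13×73 + 4×116 + 7×38 = 201 + 949 + 464 + 266 = 1880
ΣP(t=0)·Q(t=0) = 1×201 + 16×73 + 3×116 + 5×38 = 201 + 1168 + 348 + 190 = 1907
Index = 1880 / 1907 × 100 = 98.5842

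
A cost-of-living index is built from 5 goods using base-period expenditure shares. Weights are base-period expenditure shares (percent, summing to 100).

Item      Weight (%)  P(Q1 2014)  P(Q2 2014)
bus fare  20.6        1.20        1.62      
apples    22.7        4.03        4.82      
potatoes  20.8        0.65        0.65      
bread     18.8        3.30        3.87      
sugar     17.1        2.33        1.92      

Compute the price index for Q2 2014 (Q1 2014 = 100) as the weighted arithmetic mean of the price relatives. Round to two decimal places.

bus fare: 20.6 × (1.62/1.20) = 20.6 × 1.350000 = 27.8100
apples: 22.7 × (4.82/4.03) = 22.7 × 1.196030 = 27.1499
potatoes: 20.8 × (0.65/0.65) = 20.8 × 1.000000 = 20.8000
bread: 18.8 × (3.87/3.30) = 18.8 × 1.172727 = 22.0473
sugar: 17.1 × (1.92/2.33) = 17.1 × 0.824034 = 14.0910
Index = Σ wᵢ·(p₁ᵢ/p₀ᵢ) = 27.8100 + 27.1499 + 20.8000 + 22.0473 + 14.0910 = 111.8981

111.90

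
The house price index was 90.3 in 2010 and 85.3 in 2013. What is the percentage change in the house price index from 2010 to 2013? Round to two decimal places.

-5.54%

Change = (85.3 − 90.3) / 90.3 × 100
       = -5.0 / 90.3 × 100 = -5.5371%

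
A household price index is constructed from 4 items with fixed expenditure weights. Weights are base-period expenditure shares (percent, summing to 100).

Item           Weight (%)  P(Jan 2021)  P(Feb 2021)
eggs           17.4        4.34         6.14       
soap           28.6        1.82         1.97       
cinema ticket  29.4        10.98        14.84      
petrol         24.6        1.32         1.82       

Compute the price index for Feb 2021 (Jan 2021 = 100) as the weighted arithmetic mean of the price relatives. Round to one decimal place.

eggs: 17.4 × (6.14/4.34) = 17.4 × 1.414747 = 24.6166
soap: 28.6 × (1.97/1.82) = 28.6 × 1.082418 = 30.9571
cinema ticket: 29.4 × (14.84/10.98) = 29.4 × 1.351548 = 39.7355
petrol: 24.6 × (1.82/1.32) = 24.6 × 1.378788 = 33.9182
Index = Σ wᵢ·(p₁ᵢ/p₀ᵢ) = 24.6166 + 30.9571 + 39.7355 + 33.9182 = 129.2274

129.2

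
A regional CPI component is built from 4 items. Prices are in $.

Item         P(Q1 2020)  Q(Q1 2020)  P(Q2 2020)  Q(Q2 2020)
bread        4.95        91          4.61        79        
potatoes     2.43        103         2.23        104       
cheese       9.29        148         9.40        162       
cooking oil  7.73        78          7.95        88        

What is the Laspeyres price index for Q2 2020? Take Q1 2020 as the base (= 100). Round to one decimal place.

99.3

Laspeyres price index uses base-period quantities as weights.
ΣP(Q2 2020)·Q(Q1 2020) = 4.61×91 + 2.23×103 + 9.40×148 + 7.95×78 = 419.51 + 229.69 + 1391.2 + 620.1 = 2660.5
ΣP(Q1 2020)·Q(Q1 2020) = 4.95×91 + 2.43×103 + 9.29×148 + 7.73×78 = 450.45 + 250.29 + 1374.92 + 602.94 = 2678.6
Index = 2660.5 / 2678.6 × 100 = 99.3243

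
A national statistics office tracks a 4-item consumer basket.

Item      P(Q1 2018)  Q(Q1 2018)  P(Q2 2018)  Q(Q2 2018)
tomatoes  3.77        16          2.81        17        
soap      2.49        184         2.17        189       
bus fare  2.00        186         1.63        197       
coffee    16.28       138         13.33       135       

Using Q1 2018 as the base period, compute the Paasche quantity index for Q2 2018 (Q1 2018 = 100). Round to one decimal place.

99.7

Paasche quantity index uses current-period prices as weights.
ΣP(Q2 2018)·Q(Q2 2018) = 2.81×17 + 2.17×189 + 1.63×197 + 13.33×135 = 47.77 + 410.13 + 321.11 + 1799.55 = 2578.56
ΣP(Q2 2018)·Q(Q1 2018) = 2.81×16 + 2.17×184 + 1.63×186 + 13.33×138 = 44.96 + 399.28 + 303.18 + 1839.54 = 2586.96
Index = 2578.56 / 2586.96 × 100 = 99.6753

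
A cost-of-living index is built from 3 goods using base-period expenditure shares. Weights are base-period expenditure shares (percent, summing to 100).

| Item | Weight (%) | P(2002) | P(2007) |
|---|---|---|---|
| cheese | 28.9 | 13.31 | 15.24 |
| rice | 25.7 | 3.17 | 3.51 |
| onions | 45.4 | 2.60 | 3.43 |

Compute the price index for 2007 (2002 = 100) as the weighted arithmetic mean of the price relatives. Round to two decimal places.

121.44

cheese: 28.9 × (15.24/13.31) = 28.9 × 1.145004 = 33.0906
rice: 25.7 × (3.51/3.17) = 25.7 × 1.107256 = 28.4565
onions: 45.4 × (3.43/2.60) = 45.4 × 1.319231 = 59.8931
Index = Σ wᵢ·(p₁ᵢ/p₀ᵢ) = 33.0906 + 28.4565 + 59.8931 = 121.4402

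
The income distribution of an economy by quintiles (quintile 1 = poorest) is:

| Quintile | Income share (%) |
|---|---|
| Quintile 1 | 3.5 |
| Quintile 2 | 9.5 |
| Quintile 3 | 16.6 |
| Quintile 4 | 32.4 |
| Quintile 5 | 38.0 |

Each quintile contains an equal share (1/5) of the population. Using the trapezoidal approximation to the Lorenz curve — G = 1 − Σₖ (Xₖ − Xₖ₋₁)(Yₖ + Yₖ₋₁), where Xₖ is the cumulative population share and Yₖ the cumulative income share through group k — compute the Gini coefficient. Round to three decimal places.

0.368

Cumulative income shares Yₖ: 0.0350, 0.1300, 0.2960, 0.6200, 1.0000
Σ (Xₖ−Xₖ₋₁)(Yₖ+Yₖ₋₁) = (1/5)(0.0350+0.0000) + (1/5)(0.1300+0.0350) + (1/5)(0.2960+0.1300) + (1/5)(0.6200+0.2960) + (1/5)(1.0000+0.6200)
  = 0.0070 + 0.0330 + 0.0852 + 0.1832 + 0.3240 = 0.6324
G = 1 − 0.6324 = 0.3676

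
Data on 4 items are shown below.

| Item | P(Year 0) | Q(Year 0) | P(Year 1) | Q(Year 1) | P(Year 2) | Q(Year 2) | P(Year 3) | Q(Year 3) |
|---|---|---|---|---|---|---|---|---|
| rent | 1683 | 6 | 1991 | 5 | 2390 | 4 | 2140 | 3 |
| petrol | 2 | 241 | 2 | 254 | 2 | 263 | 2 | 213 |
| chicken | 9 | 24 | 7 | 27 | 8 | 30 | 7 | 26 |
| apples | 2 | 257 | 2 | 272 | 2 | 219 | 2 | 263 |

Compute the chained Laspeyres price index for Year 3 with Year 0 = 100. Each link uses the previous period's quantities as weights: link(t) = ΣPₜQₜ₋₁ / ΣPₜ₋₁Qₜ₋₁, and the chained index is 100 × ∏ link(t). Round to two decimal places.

123.75

Link Year 0→Year 1:
ΣP(Year 1)Q(Year 0) = 1991×6 + 2×241 + 7×24 + 2×257 = 11946 + 482 + 168 + 514 = 13110
ΣP(Year 0)Q(Year 0) = 1683×6 + 2×241 + 9×24 + 2×257 = 10098 + 482 + 216 + 514 = 11310
link = 13110/11310 = 1.159151
Link Year 1→Year 2:
ΣP(Year 2)Q(Year 1) = 2390×5 + 2×254 + 8×27 + 2×272 = 11950 + 508 + 216 + 544 = 13218
ΣP(Year 1)Q(Year 1) = 1991×5 + 2×254 + 7×27 + 2×272 = 9955 + 508 + 189 + 544 = 11196
link = 13218/11196 = 1.180600
Link Year 2→Year 3:
ΣP(Year 3)Q(Year 2) = 2140×4 + 2×263 + 7×30 + 2×219 = 8560 + 526 + 210 + 438 = 9734
ΣP(Year 2)Q(Year 2) = 2390×4 + 2×263 + 8×30 + 2×219 = 9560 + 526 + 240 + 438 = 10764
link = 9734/10764 = 0.904311
Chained index = 100 × 1.159151 × 1.180600 × 0.904311 = 123.7544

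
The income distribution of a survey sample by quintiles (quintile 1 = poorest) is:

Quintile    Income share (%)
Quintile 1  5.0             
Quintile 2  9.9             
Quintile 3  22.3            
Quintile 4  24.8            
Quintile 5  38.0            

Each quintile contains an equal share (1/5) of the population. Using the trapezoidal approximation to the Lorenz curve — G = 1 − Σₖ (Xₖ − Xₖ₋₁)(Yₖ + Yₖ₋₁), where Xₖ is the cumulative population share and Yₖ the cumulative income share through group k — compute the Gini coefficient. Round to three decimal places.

0.324

Cumulative income shares Yₖ: 0.0500, 0.1490, 0.3720, 0.6200, 1.0000
Σ (Xₖ−Xₖ₋₁)(Yₖ+Yₖ₋₁) = (1/5)(0.0500+0.0000) + (1/5)(0.1490+0.0500) + (1/5)(0.3720+0.1490) + (1/5)(0.6200+0.3720) + (1/5)(1.0000+0.6200)
  = 0.0100 + 0.0398 + 0.1042 + 0.1984 + 0.3240 = 0.6764
G = 1 − 0.6764 = 0.3236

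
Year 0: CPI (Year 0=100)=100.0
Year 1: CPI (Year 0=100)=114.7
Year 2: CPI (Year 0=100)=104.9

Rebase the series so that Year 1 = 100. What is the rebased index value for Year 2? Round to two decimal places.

91.46

Rebased(Year 2) = 104.9 / 114.7 × 100 = 91.4560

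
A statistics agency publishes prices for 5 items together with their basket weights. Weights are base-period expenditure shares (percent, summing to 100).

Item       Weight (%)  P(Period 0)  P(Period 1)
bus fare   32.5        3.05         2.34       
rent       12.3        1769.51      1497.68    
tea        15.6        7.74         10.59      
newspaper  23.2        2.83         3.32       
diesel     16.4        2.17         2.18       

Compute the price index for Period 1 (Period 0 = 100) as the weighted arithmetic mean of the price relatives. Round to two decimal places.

bus fare: 32.5 × (2.34/3.05) = 32.5 × 0.767213 = 24.9344
rent: 12.3 × (1497.68/1769.51) = 12.3 × 0.846381 = 10.4105
tea: 15.6 × (10.59/7.74) = 15.6 × 1.368217 = 21.3442
newspaper: 23.2 × (3.32/2.83) = 23.2 × 1.173145 = 27.2170
diesel: 16.4 × (2.18/2.17) = 16.4 × 1.004608 = 16.4756
Index = Σ wᵢ·(p₁ᵢ/p₀ᵢ) = 24.9344 + 10.4105 + 21.3442 + 27.2170 + 16.4756 = 100.3816

100.38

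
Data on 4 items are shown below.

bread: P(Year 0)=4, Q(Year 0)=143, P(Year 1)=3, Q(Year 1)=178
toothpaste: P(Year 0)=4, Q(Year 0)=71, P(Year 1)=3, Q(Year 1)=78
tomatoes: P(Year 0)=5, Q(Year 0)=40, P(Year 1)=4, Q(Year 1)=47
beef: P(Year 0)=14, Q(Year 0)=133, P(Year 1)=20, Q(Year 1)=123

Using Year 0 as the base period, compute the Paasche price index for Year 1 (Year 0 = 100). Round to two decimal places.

Paasche price index uses current-period quantities as weights.
ΣP(Year 1)·Q(Year 1) = 3×178 + 3×78 + 4×47 + 20×123 = 534 + 234 + 188 + 2460 = 3416
ΣP(Year 0)·Q(Year 1) = 4×178 + 4×78 + 5×47 + 14×123 = 712 + 312 + 235 + 1722 = 2981
Index = 3416 / 2981 × 100 = 114.5924

114.59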